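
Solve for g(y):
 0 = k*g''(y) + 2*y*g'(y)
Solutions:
 g(y) = C1 + C2*sqrt(k)*erf(y*sqrt(1/k))


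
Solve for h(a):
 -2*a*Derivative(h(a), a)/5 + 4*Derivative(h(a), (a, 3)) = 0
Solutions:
 h(a) = C1 + Integral(C2*airyai(10^(2/3)*a/10) + C3*airybi(10^(2/3)*a/10), a)


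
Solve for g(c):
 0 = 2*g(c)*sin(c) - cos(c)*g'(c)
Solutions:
 g(c) = C1/cos(c)^2


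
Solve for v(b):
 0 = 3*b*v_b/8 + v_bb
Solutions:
 v(b) = C1 + C2*erf(sqrt(3)*b/4)


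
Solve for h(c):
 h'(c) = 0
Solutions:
 h(c) = C1


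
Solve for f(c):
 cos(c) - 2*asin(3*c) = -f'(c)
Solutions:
 f(c) = C1 + 2*c*asin(3*c) + 2*sqrt(1 - 9*c^2)/3 - sin(c)


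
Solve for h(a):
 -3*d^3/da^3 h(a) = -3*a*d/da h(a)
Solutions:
 h(a) = C1 + Integral(C2*airyai(a) + C3*airybi(a), a)


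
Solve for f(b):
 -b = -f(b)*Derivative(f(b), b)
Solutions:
 f(b) = -sqrt(C1 + b^2)
 f(b) = sqrt(C1 + b^2)


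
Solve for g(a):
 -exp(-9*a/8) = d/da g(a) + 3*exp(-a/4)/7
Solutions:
 g(a) = C1 + 12*exp(-a/4)/7 + 8*exp(-9*a/8)/9


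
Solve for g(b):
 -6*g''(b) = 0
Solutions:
 g(b) = C1 + C2*b


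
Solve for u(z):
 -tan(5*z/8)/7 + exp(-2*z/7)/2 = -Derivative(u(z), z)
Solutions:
 u(z) = C1 + 4*log(tan(5*z/8)^2 + 1)/35 + 7*exp(-2*z/7)/4


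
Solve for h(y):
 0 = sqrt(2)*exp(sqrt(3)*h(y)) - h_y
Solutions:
 h(y) = sqrt(3)*(2*log(-1/(C1 + sqrt(2)*y)) - log(3))/6


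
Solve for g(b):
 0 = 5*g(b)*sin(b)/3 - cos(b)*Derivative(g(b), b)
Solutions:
 g(b) = C1/cos(b)^(5/3)


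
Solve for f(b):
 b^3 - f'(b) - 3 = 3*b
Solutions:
 f(b) = C1 + b^4/4 - 3*b^2/2 - 3*b


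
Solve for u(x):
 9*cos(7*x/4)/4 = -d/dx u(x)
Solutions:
 u(x) = C1 - 9*sin(7*x/4)/7


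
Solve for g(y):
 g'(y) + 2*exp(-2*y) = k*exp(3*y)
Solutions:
 g(y) = C1 + k*exp(3*y)/3 + exp(-2*y)


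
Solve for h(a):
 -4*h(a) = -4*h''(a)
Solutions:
 h(a) = C1*exp(-a) + C2*exp(a)


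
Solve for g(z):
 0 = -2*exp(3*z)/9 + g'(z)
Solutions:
 g(z) = C1 + 2*exp(3*z)/27


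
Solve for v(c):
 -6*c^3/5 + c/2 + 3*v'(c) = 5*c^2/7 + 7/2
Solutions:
 v(c) = C1 + c^4/10 + 5*c^3/63 - c^2/12 + 7*c/6


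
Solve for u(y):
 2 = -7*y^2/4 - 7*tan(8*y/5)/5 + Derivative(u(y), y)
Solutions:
 u(y) = C1 + 7*y^3/12 + 2*y - 7*log(cos(8*y/5))/8


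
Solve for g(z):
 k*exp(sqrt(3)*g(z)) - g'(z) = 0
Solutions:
 g(z) = sqrt(3)*(2*log(-1/(C1 + k*z)) - log(3))/6


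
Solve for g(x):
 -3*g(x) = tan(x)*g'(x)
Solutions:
 g(x) = C1/sin(x)^3


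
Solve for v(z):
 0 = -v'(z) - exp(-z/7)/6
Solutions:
 v(z) = C1 + 7*exp(-z/7)/6


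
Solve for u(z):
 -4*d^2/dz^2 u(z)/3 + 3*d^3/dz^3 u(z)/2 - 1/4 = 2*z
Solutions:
 u(z) = C1 + C2*z + C3*exp(8*z/9) - z^3/4 - 15*z^2/16


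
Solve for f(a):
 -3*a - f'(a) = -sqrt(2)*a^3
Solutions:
 f(a) = C1 + sqrt(2)*a^4/4 - 3*a^2/2


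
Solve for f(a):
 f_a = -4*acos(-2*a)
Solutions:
 f(a) = C1 - 4*a*acos(-2*a) - 2*sqrt(1 - 4*a^2)


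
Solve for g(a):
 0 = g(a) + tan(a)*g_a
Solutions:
 g(a) = C1/sin(a)


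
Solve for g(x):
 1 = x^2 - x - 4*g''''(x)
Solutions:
 g(x) = C1 + C2*x + C3*x^2 + C4*x^3 + x^6/1440 - x^5/480 - x^4/96


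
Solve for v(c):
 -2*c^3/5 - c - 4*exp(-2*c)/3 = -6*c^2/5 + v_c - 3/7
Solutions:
 v(c) = C1 - c^4/10 + 2*c^3/5 - c^2/2 + 3*c/7 + 2*exp(-2*c)/3


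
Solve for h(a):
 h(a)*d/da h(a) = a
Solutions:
 h(a) = -sqrt(C1 + a^2)
 h(a) = sqrt(C1 + a^2)


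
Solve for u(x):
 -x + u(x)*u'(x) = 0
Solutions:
 u(x) = -sqrt(C1 + x^2)
 u(x) = sqrt(C1 + x^2)


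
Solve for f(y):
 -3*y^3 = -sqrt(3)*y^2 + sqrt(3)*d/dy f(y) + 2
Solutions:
 f(y) = C1 - sqrt(3)*y^4/4 + y^3/3 - 2*sqrt(3)*y/3


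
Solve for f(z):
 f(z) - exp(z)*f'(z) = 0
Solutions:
 f(z) = C1*exp(-exp(-z))


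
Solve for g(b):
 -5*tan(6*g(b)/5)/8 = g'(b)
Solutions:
 g(b) = -5*asin(C1*exp(-3*b/4))/6 + 5*pi/6
 g(b) = 5*asin(C1*exp(-3*b/4))/6


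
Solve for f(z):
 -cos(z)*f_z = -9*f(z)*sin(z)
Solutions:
 f(z) = C1/cos(z)^9


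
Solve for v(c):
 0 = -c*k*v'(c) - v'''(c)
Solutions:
 v(c) = C1 + Integral(C2*airyai(c*(-k)^(1/3)) + C3*airybi(c*(-k)^(1/3)), c)


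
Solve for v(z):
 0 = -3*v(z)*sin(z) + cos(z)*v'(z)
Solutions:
 v(z) = C1/cos(z)^3


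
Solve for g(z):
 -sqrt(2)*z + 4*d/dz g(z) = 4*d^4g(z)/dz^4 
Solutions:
 g(z) = C1 + C4*exp(z) + sqrt(2)*z^2/8 + (C2*sin(sqrt(3)*z/2) + C3*cos(sqrt(3)*z/2))*exp(-z/2)


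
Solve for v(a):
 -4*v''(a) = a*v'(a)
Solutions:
 v(a) = C1 + C2*erf(sqrt(2)*a/4)


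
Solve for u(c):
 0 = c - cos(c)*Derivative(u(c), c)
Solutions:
 u(c) = C1 + Integral(c/cos(c), c)


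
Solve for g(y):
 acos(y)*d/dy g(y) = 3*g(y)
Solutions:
 g(y) = C1*exp(3*Integral(1/acos(y), y))


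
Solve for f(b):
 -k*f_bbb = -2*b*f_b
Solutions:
 f(b) = C1 + Integral(C2*airyai(2^(1/3)*b*(1/k)^(1/3)) + C3*airybi(2^(1/3)*b*(1/k)^(1/3)), b)


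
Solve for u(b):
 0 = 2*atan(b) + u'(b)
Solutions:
 u(b) = C1 - 2*b*atan(b) + log(b^2 + 1)


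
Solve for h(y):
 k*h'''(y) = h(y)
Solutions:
 h(y) = C1*exp(y*(1/k)^(1/3)) + C2*exp(y*(-1 + sqrt(3)*I)*(1/k)^(1/3)/2) + C3*exp(-y*(1 + sqrt(3)*I)*(1/k)^(1/3)/2)


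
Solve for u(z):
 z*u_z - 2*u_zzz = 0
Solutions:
 u(z) = C1 + Integral(C2*airyai(2^(2/3)*z/2) + C3*airybi(2^(2/3)*z/2), z)


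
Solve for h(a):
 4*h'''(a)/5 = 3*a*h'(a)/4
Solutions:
 h(a) = C1 + Integral(C2*airyai(15^(1/3)*2^(2/3)*a/4) + C3*airybi(15^(1/3)*2^(2/3)*a/4), a)


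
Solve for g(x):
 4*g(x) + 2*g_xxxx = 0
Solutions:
 g(x) = (C1*sin(2^(3/4)*x/2) + C2*cos(2^(3/4)*x/2))*exp(-2^(3/4)*x/2) + (C3*sin(2^(3/4)*x/2) + C4*cos(2^(3/4)*x/2))*exp(2^(3/4)*x/2)


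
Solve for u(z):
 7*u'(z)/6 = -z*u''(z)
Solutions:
 u(z) = C1 + C2/z^(1/6)


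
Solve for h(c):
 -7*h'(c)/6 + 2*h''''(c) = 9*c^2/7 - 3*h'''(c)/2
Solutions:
 h(c) = C1 + C2*exp(-c*(3*3^(1/3)/(20*sqrt(7) + 53)^(1/3) + 6 + 3^(2/3)*(20*sqrt(7) + 53)^(1/3))/24)*sin(3^(1/6)*c*(-(20*sqrt(7) + 53)^(1/3) + 3^(2/3)/(20*sqrt(7) + 53)^(1/3))/8) + C3*exp(-c*(3*3^(1/3)/(20*sqrt(7) + 53)^(1/3) + 6 + 3^(2/3)*(20*sqrt(7) + 53)^(1/3))/24)*cos(3^(1/6)*c*(-(20*sqrt(7) + 53)^(1/3) + 3^(2/3)/(20*sqrt(7) + 53)^(1/3))/8) + C4*exp(c*(-3 + 3*3^(1/3)/(20*sqrt(7) + 53)^(1/3) + 3^(2/3)*(20*sqrt(7) + 53)^(1/3))/12) - 18*c^3/49 - 972*c/343


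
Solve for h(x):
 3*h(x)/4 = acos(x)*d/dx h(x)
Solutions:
 h(x) = C1*exp(3*Integral(1/acos(x), x)/4)


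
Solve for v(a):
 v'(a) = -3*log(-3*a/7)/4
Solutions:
 v(a) = C1 - 3*a*log(-a)/4 + 3*a*(-log(3) + 1 + log(7))/4


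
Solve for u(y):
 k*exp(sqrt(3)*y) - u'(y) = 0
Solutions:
 u(y) = C1 + sqrt(3)*k*exp(sqrt(3)*y)/3


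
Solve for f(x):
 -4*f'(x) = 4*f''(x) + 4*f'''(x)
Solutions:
 f(x) = C1 + (C2*sin(sqrt(3)*x/2) + C3*cos(sqrt(3)*x/2))*exp(-x/2)


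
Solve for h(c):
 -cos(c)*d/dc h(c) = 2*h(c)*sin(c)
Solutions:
 h(c) = C1*cos(c)^2


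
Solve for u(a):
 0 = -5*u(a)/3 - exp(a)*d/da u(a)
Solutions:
 u(a) = C1*exp(5*exp(-a)/3)


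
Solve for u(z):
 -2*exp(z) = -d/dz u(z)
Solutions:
 u(z) = C1 + 2*exp(z)


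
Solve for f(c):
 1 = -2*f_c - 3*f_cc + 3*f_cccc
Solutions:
 f(c) = C1 + C2*exp(-3^(1/3)*c*(3^(1/3)/(sqrt(6) + 3)^(1/3) + (sqrt(6) + 3)^(1/3))/6)*sin(3^(1/6)*c*(-3^(2/3)*(sqrt(6) + 3)^(1/3) + 3/(sqrt(6) + 3)^(1/3))/6) + C3*exp(-3^(1/3)*c*(3^(1/3)/(sqrt(6) + 3)^(1/3) + (sqrt(6) + 3)^(1/3))/6)*cos(3^(1/6)*c*(-3^(2/3)*(sqrt(6) + 3)^(1/3) + 3/(sqrt(6) + 3)^(1/3))/6) + C4*exp(3^(1/3)*c*(3^(1/3)/(sqrt(6) + 3)^(1/3) + (sqrt(6) + 3)^(1/3))/3) - c/2


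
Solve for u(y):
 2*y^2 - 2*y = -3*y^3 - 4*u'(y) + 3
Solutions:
 u(y) = C1 - 3*y^4/16 - y^3/6 + y^2/4 + 3*y/4


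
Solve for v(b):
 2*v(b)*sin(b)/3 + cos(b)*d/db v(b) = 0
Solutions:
 v(b) = C1*cos(b)^(2/3)


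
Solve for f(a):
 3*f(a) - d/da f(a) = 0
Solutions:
 f(a) = C1*exp(3*a)


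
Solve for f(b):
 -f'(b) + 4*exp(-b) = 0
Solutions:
 f(b) = C1 - 4*exp(-b)


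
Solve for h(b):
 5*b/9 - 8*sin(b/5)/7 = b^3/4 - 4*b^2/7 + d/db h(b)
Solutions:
 h(b) = C1 - b^4/16 + 4*b^3/21 + 5*b^2/18 + 40*cos(b/5)/7


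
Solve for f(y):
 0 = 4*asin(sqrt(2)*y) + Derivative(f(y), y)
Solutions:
 f(y) = C1 - 4*y*asin(sqrt(2)*y) - 2*sqrt(2)*sqrt(1 - 2*y^2)


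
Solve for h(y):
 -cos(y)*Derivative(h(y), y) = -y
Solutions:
 h(y) = C1 + Integral(y/cos(y), y)


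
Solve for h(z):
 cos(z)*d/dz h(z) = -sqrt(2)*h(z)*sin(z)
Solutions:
 h(z) = C1*cos(z)^(sqrt(2))


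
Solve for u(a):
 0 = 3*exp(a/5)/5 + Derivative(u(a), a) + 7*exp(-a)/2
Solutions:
 u(a) = C1 - 3*exp(a/5) + 7*exp(-a)/2


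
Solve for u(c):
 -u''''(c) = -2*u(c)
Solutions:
 u(c) = C1*exp(-2^(1/4)*c) + C2*exp(2^(1/4)*c) + C3*sin(2^(1/4)*c) + C4*cos(2^(1/4)*c)


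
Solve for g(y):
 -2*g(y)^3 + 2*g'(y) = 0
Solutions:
 g(y) = -sqrt(2)*sqrt(-1/(C1 + y))/2
 g(y) = sqrt(2)*sqrt(-1/(C1 + y))/2


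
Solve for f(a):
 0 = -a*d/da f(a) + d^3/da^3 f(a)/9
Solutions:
 f(a) = C1 + Integral(C2*airyai(3^(2/3)*a) + C3*airybi(3^(2/3)*a), a)


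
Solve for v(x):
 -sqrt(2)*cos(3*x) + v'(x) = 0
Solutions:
 v(x) = C1 + sqrt(2)*sin(3*x)/3


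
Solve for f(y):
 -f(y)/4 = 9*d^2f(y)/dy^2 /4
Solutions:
 f(y) = C1*sin(y/3) + C2*cos(y/3)


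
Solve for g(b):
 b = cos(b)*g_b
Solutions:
 g(b) = C1 + Integral(b/cos(b), b)


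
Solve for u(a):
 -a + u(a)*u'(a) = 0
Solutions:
 u(a) = -sqrt(C1 + a^2)
 u(a) = sqrt(C1 + a^2)


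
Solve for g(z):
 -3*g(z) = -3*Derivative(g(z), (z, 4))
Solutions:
 g(z) = C1*exp(-z) + C2*exp(z) + C3*sin(z) + C4*cos(z)


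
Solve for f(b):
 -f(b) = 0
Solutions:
 f(b) = 0


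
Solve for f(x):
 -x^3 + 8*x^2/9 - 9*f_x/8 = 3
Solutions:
 f(x) = C1 - 2*x^4/9 + 64*x^3/243 - 8*x/3


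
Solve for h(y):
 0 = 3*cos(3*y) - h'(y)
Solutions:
 h(y) = C1 + sin(3*y)


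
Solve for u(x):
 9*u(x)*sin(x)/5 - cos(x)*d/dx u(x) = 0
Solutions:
 u(x) = C1/cos(x)^(9/5)


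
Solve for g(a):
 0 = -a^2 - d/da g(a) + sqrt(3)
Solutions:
 g(a) = C1 - a^3/3 + sqrt(3)*a


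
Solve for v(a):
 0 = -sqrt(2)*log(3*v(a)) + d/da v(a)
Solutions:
 -sqrt(2)*Integral(1/(log(_y) + log(3)), (_y, v(a)))/2 = C1 - a


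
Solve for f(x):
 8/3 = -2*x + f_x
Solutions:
 f(x) = C1 + x^2 + 8*x/3


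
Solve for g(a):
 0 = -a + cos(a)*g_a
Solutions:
 g(a) = C1 + Integral(a/cos(a), a)


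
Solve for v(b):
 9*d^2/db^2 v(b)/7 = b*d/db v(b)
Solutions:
 v(b) = C1 + C2*erfi(sqrt(14)*b/6)


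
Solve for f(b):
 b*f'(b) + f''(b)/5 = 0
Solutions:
 f(b) = C1 + C2*erf(sqrt(10)*b/2)


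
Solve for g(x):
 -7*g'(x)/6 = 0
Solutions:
 g(x) = C1


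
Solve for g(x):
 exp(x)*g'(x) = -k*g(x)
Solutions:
 g(x) = C1*exp(k*exp(-x))


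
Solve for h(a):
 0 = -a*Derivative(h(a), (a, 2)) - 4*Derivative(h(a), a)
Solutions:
 h(a) = C1 + C2/a^3


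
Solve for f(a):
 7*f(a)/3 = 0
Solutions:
 f(a) = 0


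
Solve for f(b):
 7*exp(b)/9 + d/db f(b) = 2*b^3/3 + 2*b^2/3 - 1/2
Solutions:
 f(b) = C1 + b^4/6 + 2*b^3/9 - b/2 - 7*exp(b)/9


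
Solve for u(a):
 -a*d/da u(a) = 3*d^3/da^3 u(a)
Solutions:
 u(a) = C1 + Integral(C2*airyai(-3^(2/3)*a/3) + C3*airybi(-3^(2/3)*a/3), a)


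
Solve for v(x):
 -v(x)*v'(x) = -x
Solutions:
 v(x) = -sqrt(C1 + x^2)
 v(x) = sqrt(C1 + x^2)


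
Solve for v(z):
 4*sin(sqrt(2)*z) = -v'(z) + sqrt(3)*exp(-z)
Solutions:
 v(z) = C1 + 2*sqrt(2)*cos(sqrt(2)*z) - sqrt(3)*exp(-z)


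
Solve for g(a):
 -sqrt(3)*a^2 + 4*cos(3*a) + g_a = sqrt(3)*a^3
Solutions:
 g(a) = C1 + sqrt(3)*a^4/4 + sqrt(3)*a^3/3 - 4*sin(3*a)/3


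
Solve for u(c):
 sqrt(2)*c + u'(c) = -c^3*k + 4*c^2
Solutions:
 u(c) = C1 - c^4*k/4 + 4*c^3/3 - sqrt(2)*c^2/2


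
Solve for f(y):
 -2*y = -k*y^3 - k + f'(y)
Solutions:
 f(y) = C1 + k*y^4/4 + k*y - y^2


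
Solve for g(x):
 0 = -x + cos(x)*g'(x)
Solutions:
 g(x) = C1 + Integral(x/cos(x), x)


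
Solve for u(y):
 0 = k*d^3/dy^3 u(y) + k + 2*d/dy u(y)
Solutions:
 u(y) = C1 + C2*exp(-sqrt(2)*y*sqrt(-1/k)) + C3*exp(sqrt(2)*y*sqrt(-1/k)) - k*y/2


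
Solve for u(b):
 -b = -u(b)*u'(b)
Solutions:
 u(b) = -sqrt(C1 + b^2)
 u(b) = sqrt(C1 + b^2)


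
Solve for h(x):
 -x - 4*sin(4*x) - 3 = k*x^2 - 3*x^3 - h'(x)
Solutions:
 h(x) = C1 + k*x^3/3 - 3*x^4/4 + x^2/2 + 3*x - cos(4*x)


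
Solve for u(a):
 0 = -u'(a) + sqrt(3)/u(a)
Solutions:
 u(a) = -sqrt(C1 + 2*sqrt(3)*a)
 u(a) = sqrt(C1 + 2*sqrt(3)*a)


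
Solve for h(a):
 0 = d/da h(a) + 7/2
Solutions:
 h(a) = C1 - 7*a/2


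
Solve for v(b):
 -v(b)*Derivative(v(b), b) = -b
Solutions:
 v(b) = -sqrt(C1 + b^2)
 v(b) = sqrt(C1 + b^2)


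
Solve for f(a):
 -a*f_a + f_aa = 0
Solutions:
 f(a) = C1 + C2*erfi(sqrt(2)*a/2)


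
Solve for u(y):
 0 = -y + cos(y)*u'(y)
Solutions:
 u(y) = C1 + Integral(y/cos(y), y)


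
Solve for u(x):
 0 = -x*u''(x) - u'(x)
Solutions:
 u(x) = C1 + C2*log(x)


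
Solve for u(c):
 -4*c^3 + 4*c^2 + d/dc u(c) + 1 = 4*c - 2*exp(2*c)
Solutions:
 u(c) = C1 + c^4 - 4*c^3/3 + 2*c^2 - c - exp(2*c)


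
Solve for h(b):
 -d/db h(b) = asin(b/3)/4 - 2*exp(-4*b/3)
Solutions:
 h(b) = C1 - b*asin(b/3)/4 - sqrt(9 - b^2)/4 - 3*exp(-4*b/3)/2


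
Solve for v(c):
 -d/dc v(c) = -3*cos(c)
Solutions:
 v(c) = C1 + 3*sin(c)


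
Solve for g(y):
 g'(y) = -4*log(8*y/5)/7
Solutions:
 g(y) = C1 - 4*y*log(y)/7 - 12*y*log(2)/7 + 4*y/7 + 4*y*log(5)/7


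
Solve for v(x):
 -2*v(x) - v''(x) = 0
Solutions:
 v(x) = C1*sin(sqrt(2)*x) + C2*cos(sqrt(2)*x)


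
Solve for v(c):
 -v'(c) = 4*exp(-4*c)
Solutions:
 v(c) = C1 + exp(-4*c)


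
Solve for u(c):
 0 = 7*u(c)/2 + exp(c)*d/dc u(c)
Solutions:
 u(c) = C1*exp(7*exp(-c)/2)


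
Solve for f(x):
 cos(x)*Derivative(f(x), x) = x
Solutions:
 f(x) = C1 + Integral(x/cos(x), x)


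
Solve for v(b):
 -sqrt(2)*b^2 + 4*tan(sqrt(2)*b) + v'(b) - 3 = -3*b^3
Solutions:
 v(b) = C1 - 3*b^4/4 + sqrt(2)*b^3/3 + 3*b + 2*sqrt(2)*log(cos(sqrt(2)*b))


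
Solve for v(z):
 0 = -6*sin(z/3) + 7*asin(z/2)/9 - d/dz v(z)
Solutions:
 v(z) = C1 + 7*z*asin(z/2)/9 + 7*sqrt(4 - z^2)/9 + 18*cos(z/3)


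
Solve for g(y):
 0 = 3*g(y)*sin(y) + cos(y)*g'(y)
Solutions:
 g(y) = C1*cos(y)^3


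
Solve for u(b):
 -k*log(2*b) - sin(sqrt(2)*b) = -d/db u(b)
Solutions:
 u(b) = C1 + b*k*(log(b) - 1) + b*k*log(2) - sqrt(2)*cos(sqrt(2)*b)/2


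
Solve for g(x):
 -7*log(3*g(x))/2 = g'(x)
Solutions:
 2*Integral(1/(log(_y) + log(3)), (_y, g(x)))/7 = C1 - x


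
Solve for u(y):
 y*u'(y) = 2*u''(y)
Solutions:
 u(y) = C1 + C2*erfi(y/2)


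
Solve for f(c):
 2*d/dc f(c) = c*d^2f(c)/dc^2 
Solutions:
 f(c) = C1 + C2*c^3


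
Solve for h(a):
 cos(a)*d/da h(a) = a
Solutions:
 h(a) = C1 + Integral(a/cos(a), a)


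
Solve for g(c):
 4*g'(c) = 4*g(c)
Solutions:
 g(c) = C1*exp(c)


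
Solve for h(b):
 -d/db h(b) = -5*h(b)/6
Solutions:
 h(b) = C1*exp(5*b/6)


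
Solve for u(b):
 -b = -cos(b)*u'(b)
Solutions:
 u(b) = C1 + Integral(b/cos(b), b)


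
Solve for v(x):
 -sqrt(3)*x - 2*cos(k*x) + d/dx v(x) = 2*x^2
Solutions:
 v(x) = C1 + 2*x^3/3 + sqrt(3)*x^2/2 + 2*sin(k*x)/k


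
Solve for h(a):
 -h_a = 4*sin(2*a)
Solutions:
 h(a) = C1 + 2*cos(2*a)


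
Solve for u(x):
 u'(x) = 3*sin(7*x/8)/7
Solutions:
 u(x) = C1 - 24*cos(7*x/8)/49


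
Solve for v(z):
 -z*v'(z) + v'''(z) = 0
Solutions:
 v(z) = C1 + Integral(C2*airyai(z) + C3*airybi(z), z)


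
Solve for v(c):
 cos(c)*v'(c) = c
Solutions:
 v(c) = C1 + Integral(c/cos(c), c)


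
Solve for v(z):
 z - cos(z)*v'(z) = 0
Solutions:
 v(z) = C1 + Integral(z/cos(z), z)


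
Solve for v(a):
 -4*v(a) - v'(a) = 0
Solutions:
 v(a) = C1*exp(-4*a)


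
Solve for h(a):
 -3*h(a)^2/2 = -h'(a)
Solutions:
 h(a) = -2/(C1 + 3*a)


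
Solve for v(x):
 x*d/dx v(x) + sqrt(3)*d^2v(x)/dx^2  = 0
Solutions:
 v(x) = C1 + C2*erf(sqrt(2)*3^(3/4)*x/6)


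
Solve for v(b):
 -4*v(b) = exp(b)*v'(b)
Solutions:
 v(b) = C1*exp(4*exp(-b))


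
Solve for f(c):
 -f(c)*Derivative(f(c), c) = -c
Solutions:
 f(c) = -sqrt(C1 + c^2)
 f(c) = sqrt(C1 + c^2)


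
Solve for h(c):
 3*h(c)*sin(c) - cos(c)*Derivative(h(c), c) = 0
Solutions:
 h(c) = C1/cos(c)^3


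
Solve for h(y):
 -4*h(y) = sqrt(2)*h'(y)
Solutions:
 h(y) = C1*exp(-2*sqrt(2)*y)


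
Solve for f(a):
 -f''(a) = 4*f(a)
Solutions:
 f(a) = C1*sin(2*a) + C2*cos(2*a)


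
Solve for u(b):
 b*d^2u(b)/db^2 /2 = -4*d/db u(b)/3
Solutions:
 u(b) = C1 + C2/b^(5/3)


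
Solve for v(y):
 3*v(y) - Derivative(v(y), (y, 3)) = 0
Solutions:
 v(y) = C3*exp(3^(1/3)*y) + (C1*sin(3^(5/6)*y/2) + C2*cos(3^(5/6)*y/2))*exp(-3^(1/3)*y/2)


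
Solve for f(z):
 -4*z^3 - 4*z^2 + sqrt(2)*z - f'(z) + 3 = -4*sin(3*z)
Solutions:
 f(z) = C1 - z^4 - 4*z^3/3 + sqrt(2)*z^2/2 + 3*z - 4*cos(3*z)/3


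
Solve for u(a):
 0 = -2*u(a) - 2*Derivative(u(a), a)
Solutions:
 u(a) = C1*exp(-a)


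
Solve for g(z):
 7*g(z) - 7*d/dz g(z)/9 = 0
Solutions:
 g(z) = C1*exp(9*z)


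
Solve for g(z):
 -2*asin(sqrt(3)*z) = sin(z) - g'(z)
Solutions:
 g(z) = C1 + 2*z*asin(sqrt(3)*z) + 2*sqrt(3)*sqrt(1 - 3*z^2)/3 - cos(z)


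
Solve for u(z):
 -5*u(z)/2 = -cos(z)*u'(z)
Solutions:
 u(z) = C1*(sin(z) + 1)^(5/4)/(sin(z) - 1)^(5/4)


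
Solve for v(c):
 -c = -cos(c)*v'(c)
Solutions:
 v(c) = C1 + Integral(c/cos(c), c)


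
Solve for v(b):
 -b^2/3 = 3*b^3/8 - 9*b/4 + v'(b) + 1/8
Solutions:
 v(b) = C1 - 3*b^4/32 - b^3/9 + 9*b^2/8 - b/8


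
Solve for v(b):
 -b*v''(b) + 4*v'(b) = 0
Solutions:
 v(b) = C1 + C2*b^5


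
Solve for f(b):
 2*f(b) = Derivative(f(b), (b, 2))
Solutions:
 f(b) = C1*exp(-sqrt(2)*b) + C2*exp(sqrt(2)*b)


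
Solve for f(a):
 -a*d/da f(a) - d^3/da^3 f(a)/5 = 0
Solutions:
 f(a) = C1 + Integral(C2*airyai(-5^(1/3)*a) + C3*airybi(-5^(1/3)*a), a)


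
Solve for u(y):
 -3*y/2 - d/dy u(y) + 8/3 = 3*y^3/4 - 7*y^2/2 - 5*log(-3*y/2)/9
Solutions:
 u(y) = C1 - 3*y^4/16 + 7*y^3/6 - 3*y^2/4 + 5*y*log(-y)/9 + y*(-5*log(2) + 5*log(3) + 19)/9


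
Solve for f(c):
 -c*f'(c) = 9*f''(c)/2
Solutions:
 f(c) = C1 + C2*erf(c/3)


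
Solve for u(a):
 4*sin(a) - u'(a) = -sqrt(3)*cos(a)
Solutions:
 u(a) = C1 + sqrt(3)*sin(a) - 4*cos(a)


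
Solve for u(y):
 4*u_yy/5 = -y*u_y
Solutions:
 u(y) = C1 + C2*erf(sqrt(10)*y/4)


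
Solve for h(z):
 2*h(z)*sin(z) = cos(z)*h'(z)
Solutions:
 h(z) = C1/cos(z)^2


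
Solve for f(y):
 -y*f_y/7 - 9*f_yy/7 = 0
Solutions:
 f(y) = C1 + C2*erf(sqrt(2)*y/6)


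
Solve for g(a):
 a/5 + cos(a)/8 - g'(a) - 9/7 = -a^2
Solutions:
 g(a) = C1 + a^3/3 + a^2/10 - 9*a/7 + sin(a)/8


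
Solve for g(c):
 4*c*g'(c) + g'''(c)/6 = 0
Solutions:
 g(c) = C1 + Integral(C2*airyai(-2*3^(1/3)*c) + C3*airybi(-2*3^(1/3)*c), c)


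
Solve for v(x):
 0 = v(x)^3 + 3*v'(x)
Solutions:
 v(x) = -sqrt(6)*sqrt(-1/(C1 - x))/2
 v(x) = sqrt(6)*sqrt(-1/(C1 - x))/2


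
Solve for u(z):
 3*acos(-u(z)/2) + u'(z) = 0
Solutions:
 Integral(1/acos(-_y/2), (_y, u(z))) = C1 - 3*z


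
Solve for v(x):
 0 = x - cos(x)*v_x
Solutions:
 v(x) = C1 + Integral(x/cos(x), x)


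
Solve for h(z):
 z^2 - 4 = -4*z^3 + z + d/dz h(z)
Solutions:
 h(z) = C1 + z^4 + z^3/3 - z^2/2 - 4*z


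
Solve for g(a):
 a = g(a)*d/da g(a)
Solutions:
 g(a) = -sqrt(C1 + a^2)
 g(a) = sqrt(C1 + a^2)


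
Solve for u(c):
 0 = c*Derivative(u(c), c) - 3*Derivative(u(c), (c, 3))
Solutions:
 u(c) = C1 + Integral(C2*airyai(3^(2/3)*c/3) + C3*airybi(3^(2/3)*c/3), c)


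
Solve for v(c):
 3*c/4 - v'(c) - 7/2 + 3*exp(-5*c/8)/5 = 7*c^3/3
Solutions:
 v(c) = C1 - 7*c^4/12 + 3*c^2/8 - 7*c/2 - 24*exp(-5*c/8)/25


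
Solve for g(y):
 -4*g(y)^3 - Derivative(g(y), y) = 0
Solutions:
 g(y) = -sqrt(2)*sqrt(-1/(C1 - 4*y))/2
 g(y) = sqrt(2)*sqrt(-1/(C1 - 4*y))/2


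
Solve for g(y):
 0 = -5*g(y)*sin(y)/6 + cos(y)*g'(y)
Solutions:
 g(y) = C1/cos(y)^(5/6)


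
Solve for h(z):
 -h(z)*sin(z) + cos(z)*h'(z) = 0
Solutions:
 h(z) = C1/cos(z)


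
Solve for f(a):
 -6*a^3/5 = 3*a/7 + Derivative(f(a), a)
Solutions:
 f(a) = C1 - 3*a^4/10 - 3*a^2/14


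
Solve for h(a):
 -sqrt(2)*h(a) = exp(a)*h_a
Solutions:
 h(a) = C1*exp(sqrt(2)*exp(-a))


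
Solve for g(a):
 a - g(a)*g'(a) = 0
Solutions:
 g(a) = -sqrt(C1 + a^2)
 g(a) = sqrt(C1 + a^2)


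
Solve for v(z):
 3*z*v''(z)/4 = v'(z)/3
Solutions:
 v(z) = C1 + C2*z^(13/9)


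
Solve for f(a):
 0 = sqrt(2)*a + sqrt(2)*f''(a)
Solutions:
 f(a) = C1 + C2*a - a^3/6


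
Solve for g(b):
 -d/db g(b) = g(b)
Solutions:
 g(b) = C1*exp(-b)


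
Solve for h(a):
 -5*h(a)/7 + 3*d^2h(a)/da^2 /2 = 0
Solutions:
 h(a) = C1*exp(-sqrt(210)*a/21) + C2*exp(sqrt(210)*a/21)


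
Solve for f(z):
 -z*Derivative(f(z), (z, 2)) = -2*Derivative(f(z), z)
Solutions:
 f(z) = C1 + C2*z^3


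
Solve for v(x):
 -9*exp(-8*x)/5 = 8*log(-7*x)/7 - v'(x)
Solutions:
 v(x) = C1 + 8*x*log(-x)/7 + 8*x*(-1 + log(7))/7 - 9*exp(-8*x)/40


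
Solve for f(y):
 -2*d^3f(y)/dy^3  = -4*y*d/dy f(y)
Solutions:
 f(y) = C1 + Integral(C2*airyai(2^(1/3)*y) + C3*airybi(2^(1/3)*y), y)


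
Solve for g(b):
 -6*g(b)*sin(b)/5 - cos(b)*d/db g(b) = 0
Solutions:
 g(b) = C1*cos(b)^(6/5)


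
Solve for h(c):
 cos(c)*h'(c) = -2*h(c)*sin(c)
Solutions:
 h(c) = C1*cos(c)^2


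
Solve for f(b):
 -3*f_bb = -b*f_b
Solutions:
 f(b) = C1 + C2*erfi(sqrt(6)*b/6)


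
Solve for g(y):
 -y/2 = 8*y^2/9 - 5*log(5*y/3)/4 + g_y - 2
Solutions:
 g(y) = C1 - 8*y^3/27 - y^2/4 + 5*y*log(y)/4 - 5*y*log(3)/4 + 3*y/4 + 5*y*log(5)/4


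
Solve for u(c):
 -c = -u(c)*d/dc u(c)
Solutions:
 u(c) = -sqrt(C1 + c^2)
 u(c) = sqrt(C1 + c^2)


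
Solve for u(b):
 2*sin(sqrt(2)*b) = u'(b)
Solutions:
 u(b) = C1 - sqrt(2)*cos(sqrt(2)*b)


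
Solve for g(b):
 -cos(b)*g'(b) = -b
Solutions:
 g(b) = C1 + Integral(b/cos(b), b)


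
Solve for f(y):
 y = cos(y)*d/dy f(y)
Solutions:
 f(y) = C1 + Integral(y/cos(y), y)


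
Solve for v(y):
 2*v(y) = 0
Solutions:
 v(y) = 0


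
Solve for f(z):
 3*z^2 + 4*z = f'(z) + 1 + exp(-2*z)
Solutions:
 f(z) = C1 + z^3 + 2*z^2 - z + exp(-2*z)/2


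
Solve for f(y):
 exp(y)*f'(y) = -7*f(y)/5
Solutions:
 f(y) = C1*exp(7*exp(-y)/5)


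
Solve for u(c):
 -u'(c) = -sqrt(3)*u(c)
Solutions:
 u(c) = C1*exp(sqrt(3)*c)


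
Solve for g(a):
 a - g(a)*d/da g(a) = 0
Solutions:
 g(a) = -sqrt(C1 + a^2)
 g(a) = sqrt(C1 + a^2)


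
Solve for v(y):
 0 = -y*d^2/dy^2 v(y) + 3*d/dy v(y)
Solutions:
 v(y) = C1 + C2*y^4


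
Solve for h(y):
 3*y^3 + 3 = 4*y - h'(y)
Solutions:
 h(y) = C1 - 3*y^4/4 + 2*y^2 - 3*y


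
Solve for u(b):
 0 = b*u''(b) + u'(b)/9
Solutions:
 u(b) = C1 + C2*b^(8/9)


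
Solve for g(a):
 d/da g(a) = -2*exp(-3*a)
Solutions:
 g(a) = C1 + 2*exp(-3*a)/3


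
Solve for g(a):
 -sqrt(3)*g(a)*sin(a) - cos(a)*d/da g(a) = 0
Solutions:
 g(a) = C1*cos(a)^(sqrt(3))


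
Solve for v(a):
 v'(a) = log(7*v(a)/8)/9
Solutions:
 9*Integral(1/(-log(_y) - log(7) + 3*log(2)), (_y, v(a))) = C1 - a


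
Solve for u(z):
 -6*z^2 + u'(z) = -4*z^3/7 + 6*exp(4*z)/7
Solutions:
 u(z) = C1 - z^4/7 + 2*z^3 + 3*exp(4*z)/14


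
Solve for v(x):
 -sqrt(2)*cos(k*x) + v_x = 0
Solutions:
 v(x) = C1 + sqrt(2)*sin(k*x)/k


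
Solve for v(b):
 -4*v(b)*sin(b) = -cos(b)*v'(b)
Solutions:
 v(b) = C1/cos(b)^4


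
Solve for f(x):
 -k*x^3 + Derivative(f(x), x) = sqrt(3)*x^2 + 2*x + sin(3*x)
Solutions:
 f(x) = C1 + k*x^4/4 + sqrt(3)*x^3/3 + x^2 - cos(3*x)/3


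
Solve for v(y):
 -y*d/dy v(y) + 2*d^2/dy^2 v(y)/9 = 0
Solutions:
 v(y) = C1 + C2*erfi(3*y/2)


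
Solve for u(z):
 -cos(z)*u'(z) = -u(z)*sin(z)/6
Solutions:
 u(z) = C1/cos(z)^(1/6)


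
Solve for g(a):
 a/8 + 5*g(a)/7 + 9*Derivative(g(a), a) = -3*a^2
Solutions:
 g(a) = C1*exp(-5*a/63) - 21*a^2/5 + 21133*a/200 - 1331379/1000


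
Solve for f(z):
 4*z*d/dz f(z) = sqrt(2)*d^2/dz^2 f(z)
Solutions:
 f(z) = C1 + C2*erfi(2^(1/4)*z)


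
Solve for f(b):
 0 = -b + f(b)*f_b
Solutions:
 f(b) = -sqrt(C1 + b^2)
 f(b) = sqrt(C1 + b^2)


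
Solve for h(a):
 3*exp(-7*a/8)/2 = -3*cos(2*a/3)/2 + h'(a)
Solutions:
 h(a) = C1 + 9*sin(2*a/3)/4 - 12*exp(-7*a/8)/7


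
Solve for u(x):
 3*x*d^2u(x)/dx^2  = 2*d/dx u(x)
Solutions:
 u(x) = C1 + C2*x^(5/3)


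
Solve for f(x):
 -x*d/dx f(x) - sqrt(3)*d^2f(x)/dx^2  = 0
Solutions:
 f(x) = C1 + C2*erf(sqrt(2)*3^(3/4)*x/6)


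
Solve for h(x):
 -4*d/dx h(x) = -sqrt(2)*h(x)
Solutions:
 h(x) = C1*exp(sqrt(2)*x/4)


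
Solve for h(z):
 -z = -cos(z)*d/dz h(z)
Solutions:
 h(z) = C1 + Integral(z/cos(z), z)


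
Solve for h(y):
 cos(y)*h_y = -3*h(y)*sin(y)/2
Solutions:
 h(y) = C1*cos(y)^(3/2)


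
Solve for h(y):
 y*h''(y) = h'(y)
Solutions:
 h(y) = C1 + C2*y^2


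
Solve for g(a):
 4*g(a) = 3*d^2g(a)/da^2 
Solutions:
 g(a) = C1*exp(-2*sqrt(3)*a/3) + C2*exp(2*sqrt(3)*a/3)


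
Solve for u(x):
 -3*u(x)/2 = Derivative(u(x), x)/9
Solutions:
 u(x) = C1*exp(-27*x/2)


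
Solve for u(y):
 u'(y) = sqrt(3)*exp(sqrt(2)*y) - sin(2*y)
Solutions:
 u(y) = C1 + sqrt(6)*exp(sqrt(2)*y)/2 + cos(2*y)/2


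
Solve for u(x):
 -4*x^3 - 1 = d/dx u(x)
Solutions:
 u(x) = C1 - x^4 - x


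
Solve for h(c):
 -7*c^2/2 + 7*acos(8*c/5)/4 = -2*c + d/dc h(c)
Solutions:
 h(c) = C1 - 7*c^3/6 + c^2 + 7*c*acos(8*c/5)/4 - 7*sqrt(25 - 64*c^2)/32


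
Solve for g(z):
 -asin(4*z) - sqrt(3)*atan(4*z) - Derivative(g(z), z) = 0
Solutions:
 g(z) = C1 - z*asin(4*z) - sqrt(1 - 16*z^2)/4 - sqrt(3)*(z*atan(4*z) - log(16*z^2 + 1)/8)


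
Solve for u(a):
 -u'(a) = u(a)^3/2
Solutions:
 u(a) = -sqrt(-1/(C1 - a))
 u(a) = sqrt(-1/(C1 - a))


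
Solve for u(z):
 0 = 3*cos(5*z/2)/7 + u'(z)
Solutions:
 u(z) = C1 - 6*sin(5*z/2)/35


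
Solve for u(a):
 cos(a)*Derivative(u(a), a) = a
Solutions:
 u(a) = C1 + Integral(a/cos(a), a)


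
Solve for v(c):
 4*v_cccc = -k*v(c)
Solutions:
 v(c) = C1*exp(-sqrt(2)*c*(-k)^(1/4)/2) + C2*exp(sqrt(2)*c*(-k)^(1/4)/2) + C3*exp(-sqrt(2)*I*c*(-k)^(1/4)/2) + C4*exp(sqrt(2)*I*c*(-k)^(1/4)/2)


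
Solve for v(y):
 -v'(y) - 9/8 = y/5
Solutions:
 v(y) = C1 - y^2/10 - 9*y/8


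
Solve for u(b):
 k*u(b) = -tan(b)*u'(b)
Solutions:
 u(b) = C1*exp(-k*log(sin(b)))


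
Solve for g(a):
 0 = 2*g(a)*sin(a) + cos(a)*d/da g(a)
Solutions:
 g(a) = C1*cos(a)^2


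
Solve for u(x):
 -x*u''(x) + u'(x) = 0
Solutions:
 u(x) = C1 + C2*x^2


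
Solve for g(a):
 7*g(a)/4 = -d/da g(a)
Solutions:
 g(a) = C1*exp(-7*a/4)


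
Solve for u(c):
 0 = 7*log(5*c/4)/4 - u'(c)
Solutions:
 u(c) = C1 + 7*c*log(c)/4 - 7*c*log(2)/2 - 7*c/4 + 7*c*log(5)/4


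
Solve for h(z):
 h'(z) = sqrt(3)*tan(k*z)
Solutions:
 h(z) = C1 + sqrt(3)*Piecewise((-log(cos(k*z))/k, Ne(k, 0)), (0, True))


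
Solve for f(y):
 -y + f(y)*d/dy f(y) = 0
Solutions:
 f(y) = -sqrt(C1 + y^2)
 f(y) = sqrt(C1 + y^2)


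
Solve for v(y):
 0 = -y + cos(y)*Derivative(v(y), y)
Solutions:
 v(y) = C1 + Integral(y/cos(y), y)


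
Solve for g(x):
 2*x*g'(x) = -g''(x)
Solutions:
 g(x) = C1 + C2*erf(x)


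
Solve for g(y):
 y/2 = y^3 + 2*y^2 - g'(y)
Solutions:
 g(y) = C1 + y^4/4 + 2*y^3/3 - y^2/4


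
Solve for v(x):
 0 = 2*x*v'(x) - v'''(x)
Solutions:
 v(x) = C1 + Integral(C2*airyai(2^(1/3)*x) + C3*airybi(2^(1/3)*x), x)


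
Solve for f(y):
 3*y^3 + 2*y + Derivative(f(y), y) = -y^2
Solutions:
 f(y) = C1 - 3*y^4/4 - y^3/3 - y^2


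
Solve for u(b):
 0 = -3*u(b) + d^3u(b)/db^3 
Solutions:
 u(b) = C3*exp(3^(1/3)*b) + (C1*sin(3^(5/6)*b/2) + C2*cos(3^(5/6)*b/2))*exp(-3^(1/3)*b/2)


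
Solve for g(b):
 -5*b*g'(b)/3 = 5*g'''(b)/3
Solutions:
 g(b) = C1 + Integral(C2*airyai(-b) + C3*airybi(-b), b)


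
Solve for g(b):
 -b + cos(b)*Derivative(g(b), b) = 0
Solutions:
 g(b) = C1 + Integral(b/cos(b), b)


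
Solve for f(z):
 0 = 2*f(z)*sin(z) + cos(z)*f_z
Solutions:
 f(z) = C1*cos(z)^2


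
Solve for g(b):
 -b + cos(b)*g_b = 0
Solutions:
 g(b) = C1 + Integral(b/cos(b), b)


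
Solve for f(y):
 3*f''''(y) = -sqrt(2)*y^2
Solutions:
 f(y) = C1 + C2*y + C3*y^2 + C4*y^3 - sqrt(2)*y^6/1080


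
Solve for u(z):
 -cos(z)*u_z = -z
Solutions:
 u(z) = C1 + Integral(z/cos(z), z)


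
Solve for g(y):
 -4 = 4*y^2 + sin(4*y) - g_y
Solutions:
 g(y) = C1 + 4*y^3/3 + 4*y - cos(4*y)/4


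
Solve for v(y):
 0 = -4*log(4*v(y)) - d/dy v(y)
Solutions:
 Integral(1/(log(_y) + 2*log(2)), (_y, v(y)))/4 = C1 - y


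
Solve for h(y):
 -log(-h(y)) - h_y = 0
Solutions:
 -li(-h(y)) = C1 - y


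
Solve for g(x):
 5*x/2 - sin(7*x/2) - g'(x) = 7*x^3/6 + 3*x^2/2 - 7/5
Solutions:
 g(x) = C1 - 7*x^4/24 - x^3/2 + 5*x^2/4 + 7*x/5 + 2*cos(7*x/2)/7


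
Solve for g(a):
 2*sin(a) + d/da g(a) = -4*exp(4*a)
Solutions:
 g(a) = C1 - exp(4*a) + 2*cos(a)


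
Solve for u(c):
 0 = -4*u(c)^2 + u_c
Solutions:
 u(c) = -1/(C1 + 4*c)


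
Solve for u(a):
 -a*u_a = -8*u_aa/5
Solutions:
 u(a) = C1 + C2*erfi(sqrt(5)*a/4)


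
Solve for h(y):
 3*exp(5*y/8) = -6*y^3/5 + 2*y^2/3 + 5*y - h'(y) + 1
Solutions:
 h(y) = C1 - 3*y^4/10 + 2*y^3/9 + 5*y^2/2 + y - 24*exp(5*y/8)/5


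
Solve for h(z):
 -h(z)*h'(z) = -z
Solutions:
 h(z) = -sqrt(C1 + z^2)
 h(z) = sqrt(C1 + z^2)


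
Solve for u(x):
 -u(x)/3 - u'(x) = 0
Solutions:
 u(x) = C1*exp(-x/3)


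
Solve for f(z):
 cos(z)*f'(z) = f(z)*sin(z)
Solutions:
 f(z) = C1/cos(z)


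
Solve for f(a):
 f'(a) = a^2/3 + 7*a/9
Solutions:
 f(a) = C1 + a^3/9 + 7*a^2/18


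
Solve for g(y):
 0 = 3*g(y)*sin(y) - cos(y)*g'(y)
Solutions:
 g(y) = C1/cos(y)^3


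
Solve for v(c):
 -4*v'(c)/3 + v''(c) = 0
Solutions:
 v(c) = C1 + C2*exp(4*c/3)


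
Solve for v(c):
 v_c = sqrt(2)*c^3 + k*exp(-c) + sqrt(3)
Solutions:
 v(c) = C1 + sqrt(2)*c^4/4 + sqrt(3)*c - k*exp(-c)


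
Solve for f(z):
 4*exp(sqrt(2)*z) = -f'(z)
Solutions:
 f(z) = C1 - 2*sqrt(2)*exp(sqrt(2)*z)


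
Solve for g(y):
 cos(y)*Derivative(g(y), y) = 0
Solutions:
 g(y) = C1


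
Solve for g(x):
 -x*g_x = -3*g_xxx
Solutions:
 g(x) = C1 + Integral(C2*airyai(3^(2/3)*x/3) + C3*airybi(3^(2/3)*x/3), x)


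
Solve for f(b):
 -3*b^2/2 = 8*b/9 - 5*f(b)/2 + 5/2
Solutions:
 f(b) = 3*b^2/5 + 16*b/45 + 1


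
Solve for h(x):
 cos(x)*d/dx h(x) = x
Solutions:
 h(x) = C1 + Integral(x/cos(x), x)


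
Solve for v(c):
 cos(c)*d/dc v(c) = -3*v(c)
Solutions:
 v(c) = C1*(sin(c) - 1)^(3/2)/(sin(c) + 1)^(3/2)


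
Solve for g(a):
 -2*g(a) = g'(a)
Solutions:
 g(a) = C1*exp(-2*a)


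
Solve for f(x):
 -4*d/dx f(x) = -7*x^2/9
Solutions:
 f(x) = C1 + 7*x^3/108


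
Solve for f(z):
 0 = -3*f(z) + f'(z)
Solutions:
 f(z) = C1*exp(3*z)


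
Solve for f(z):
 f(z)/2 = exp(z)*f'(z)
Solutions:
 f(z) = C1*exp(-exp(-z)/2)


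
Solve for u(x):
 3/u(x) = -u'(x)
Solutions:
 u(x) = -sqrt(C1 - 6*x)
 u(x) = sqrt(C1 - 6*x)


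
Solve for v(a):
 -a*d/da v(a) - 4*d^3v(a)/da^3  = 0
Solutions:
 v(a) = C1 + Integral(C2*airyai(-2^(1/3)*a/2) + C3*airybi(-2^(1/3)*a/2), a)


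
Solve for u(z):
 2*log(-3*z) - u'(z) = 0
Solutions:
 u(z) = C1 + 2*z*log(-z) + 2*z*(-1 + log(3))


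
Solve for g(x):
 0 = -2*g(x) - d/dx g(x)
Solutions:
 g(x) = C1*exp(-2*x)


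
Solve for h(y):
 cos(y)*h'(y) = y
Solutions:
 h(y) = C1 + Integral(y/cos(y), y)


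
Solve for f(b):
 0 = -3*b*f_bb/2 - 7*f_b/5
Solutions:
 f(b) = C1 + C2*b^(1/15)


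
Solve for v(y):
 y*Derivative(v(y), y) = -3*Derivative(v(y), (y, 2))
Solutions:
 v(y) = C1 + C2*erf(sqrt(6)*y/6)


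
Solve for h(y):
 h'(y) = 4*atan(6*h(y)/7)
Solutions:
 Integral(1/atan(6*_y/7), (_y, h(y))) = C1 + 4*y


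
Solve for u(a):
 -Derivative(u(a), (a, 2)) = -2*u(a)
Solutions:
 u(a) = C1*exp(-sqrt(2)*a) + C2*exp(sqrt(2)*a)


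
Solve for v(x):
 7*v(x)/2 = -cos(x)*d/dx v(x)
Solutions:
 v(x) = C1*(sin(x) - 1)^(7/4)/(sin(x) + 1)^(7/4)


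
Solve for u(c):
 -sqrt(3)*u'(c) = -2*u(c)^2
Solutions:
 u(c) = -3/(C1 + 2*sqrt(3)*c)


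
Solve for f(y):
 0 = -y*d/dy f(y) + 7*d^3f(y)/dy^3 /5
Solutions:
 f(y) = C1 + Integral(C2*airyai(5^(1/3)*7^(2/3)*y/7) + C3*airybi(5^(1/3)*7^(2/3)*y/7), y)


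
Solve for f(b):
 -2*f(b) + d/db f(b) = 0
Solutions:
 f(b) = C1*exp(2*b)


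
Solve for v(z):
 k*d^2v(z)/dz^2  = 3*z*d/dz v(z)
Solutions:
 v(z) = C1 + C2*erf(sqrt(6)*z*sqrt(-1/k)/2)/sqrt(-1/k)


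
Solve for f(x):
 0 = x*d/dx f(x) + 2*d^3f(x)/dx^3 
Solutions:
 f(x) = C1 + Integral(C2*airyai(-2^(2/3)*x/2) + C3*airybi(-2^(2/3)*x/2), x)


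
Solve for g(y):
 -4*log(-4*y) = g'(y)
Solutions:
 g(y) = C1 - 4*y*log(-y) + 4*y*(1 - 2*log(2))


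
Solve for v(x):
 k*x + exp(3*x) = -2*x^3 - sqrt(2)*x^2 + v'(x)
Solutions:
 v(x) = C1 + k*x^2/2 + x^4/2 + sqrt(2)*x^3/3 + exp(3*x)/3


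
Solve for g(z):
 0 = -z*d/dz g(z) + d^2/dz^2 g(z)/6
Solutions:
 g(z) = C1 + C2*erfi(sqrt(3)*z)


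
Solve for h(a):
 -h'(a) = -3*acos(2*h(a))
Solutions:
 Integral(1/acos(2*_y), (_y, h(a))) = C1 + 3*a


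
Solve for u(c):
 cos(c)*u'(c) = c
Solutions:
 u(c) = C1 + Integral(c/cos(c), c)


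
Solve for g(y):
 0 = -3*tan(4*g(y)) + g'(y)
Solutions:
 g(y) = -asin(C1*exp(12*y))/4 + pi/4
 g(y) = asin(C1*exp(12*y))/4


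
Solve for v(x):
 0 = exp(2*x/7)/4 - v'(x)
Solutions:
 v(x) = C1 + 7*exp(2*x/7)/8


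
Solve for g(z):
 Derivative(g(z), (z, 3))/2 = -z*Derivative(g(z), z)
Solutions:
 g(z) = C1 + Integral(C2*airyai(-2^(1/3)*z) + C3*airybi(-2^(1/3)*z), z)


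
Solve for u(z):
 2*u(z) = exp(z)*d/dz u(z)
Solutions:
 u(z) = C1*exp(-2*exp(-z))


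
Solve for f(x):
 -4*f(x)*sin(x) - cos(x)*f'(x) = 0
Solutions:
 f(x) = C1*cos(x)^4


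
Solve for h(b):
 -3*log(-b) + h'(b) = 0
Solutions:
 h(b) = C1 + 3*b*log(-b) - 3*b


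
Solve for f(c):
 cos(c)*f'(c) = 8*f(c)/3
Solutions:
 f(c) = C1*(sin(c) + 1)^(4/3)/(sin(c) - 1)^(4/3)


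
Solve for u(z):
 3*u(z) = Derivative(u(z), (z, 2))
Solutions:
 u(z) = C1*exp(-sqrt(3)*z) + C2*exp(sqrt(3)*z)


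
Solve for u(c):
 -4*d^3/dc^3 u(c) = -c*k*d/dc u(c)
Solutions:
 u(c) = C1 + Integral(C2*airyai(2^(1/3)*c*k^(1/3)/2) + C3*airybi(2^(1/3)*c*k^(1/3)/2), c)


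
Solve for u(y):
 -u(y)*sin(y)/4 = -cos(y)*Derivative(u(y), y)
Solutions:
 u(y) = C1/cos(y)^(1/4)


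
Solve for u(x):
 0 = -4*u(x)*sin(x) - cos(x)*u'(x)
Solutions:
 u(x) = C1*cos(x)^4


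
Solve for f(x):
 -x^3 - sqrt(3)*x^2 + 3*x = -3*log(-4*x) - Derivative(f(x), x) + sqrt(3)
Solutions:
 f(x) = C1 + x^4/4 + sqrt(3)*x^3/3 - 3*x^2/2 - 3*x*log(-x) + x*(-6*log(2) + sqrt(3) + 3)


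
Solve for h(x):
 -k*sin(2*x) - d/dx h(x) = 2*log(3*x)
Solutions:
 h(x) = C1 + k*cos(2*x)/2 - 2*x*log(x) - 2*x*log(3) + 2*x


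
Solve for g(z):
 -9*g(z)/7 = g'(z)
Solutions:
 g(z) = C1*exp(-9*z/7)


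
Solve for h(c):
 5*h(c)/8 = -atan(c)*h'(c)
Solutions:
 h(c) = C1*exp(-5*Integral(1/atan(c), c)/8)


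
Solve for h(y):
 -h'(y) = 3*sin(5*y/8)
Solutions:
 h(y) = C1 + 24*cos(5*y/8)/5


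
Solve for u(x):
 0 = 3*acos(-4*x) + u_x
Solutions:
 u(x) = C1 - 3*x*acos(-4*x) - 3*sqrt(1 - 16*x^2)/4


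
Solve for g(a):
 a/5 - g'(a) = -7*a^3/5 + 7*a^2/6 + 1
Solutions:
 g(a) = C1 + 7*a^4/20 - 7*a^3/18 + a^2/10 - a


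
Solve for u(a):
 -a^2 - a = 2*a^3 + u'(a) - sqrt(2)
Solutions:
 u(a) = C1 - a^4/2 - a^3/3 - a^2/2 + sqrt(2)*a


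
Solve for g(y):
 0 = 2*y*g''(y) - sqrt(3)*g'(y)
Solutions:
 g(y) = C1 + C2*y^(sqrt(3)/2 + 1)


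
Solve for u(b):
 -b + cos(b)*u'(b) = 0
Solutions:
 u(b) = C1 + Integral(b/cos(b), b)


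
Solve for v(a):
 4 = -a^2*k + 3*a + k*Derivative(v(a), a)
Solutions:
 v(a) = C1 + a^3/3 - 3*a^2/(2*k) + 4*a/k


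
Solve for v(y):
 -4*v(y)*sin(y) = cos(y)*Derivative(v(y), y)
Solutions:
 v(y) = C1*cos(y)^4


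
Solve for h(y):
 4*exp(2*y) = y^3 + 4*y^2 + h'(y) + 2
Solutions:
 h(y) = C1 - y^4/4 - 4*y^3/3 - 2*y + 2*exp(2*y)


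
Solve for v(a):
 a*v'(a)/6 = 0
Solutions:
 v(a) = C1


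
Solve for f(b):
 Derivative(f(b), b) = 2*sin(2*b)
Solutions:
 f(b) = C1 - cos(2*b)


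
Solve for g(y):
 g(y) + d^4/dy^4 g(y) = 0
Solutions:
 g(y) = (C1*sin(sqrt(2)*y/2) + C2*cos(sqrt(2)*y/2))*exp(-sqrt(2)*y/2) + (C3*sin(sqrt(2)*y/2) + C4*cos(sqrt(2)*y/2))*exp(sqrt(2)*y/2)


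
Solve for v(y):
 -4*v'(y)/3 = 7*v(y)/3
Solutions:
 v(y) = C1*exp(-7*y/4)


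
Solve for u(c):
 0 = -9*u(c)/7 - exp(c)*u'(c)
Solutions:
 u(c) = C1*exp(9*exp(-c)/7)


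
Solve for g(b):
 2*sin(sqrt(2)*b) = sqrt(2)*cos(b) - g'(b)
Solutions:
 g(b) = C1 + sqrt(2)*sin(b) + sqrt(2)*cos(sqrt(2)*b)


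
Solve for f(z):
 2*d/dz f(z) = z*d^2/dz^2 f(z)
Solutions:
 f(z) = C1 + C2*z^3


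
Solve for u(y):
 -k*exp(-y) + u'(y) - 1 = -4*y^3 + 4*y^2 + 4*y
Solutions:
 u(y) = C1 - k*exp(-y) - y^4 + 4*y^3/3 + 2*y^2 + y


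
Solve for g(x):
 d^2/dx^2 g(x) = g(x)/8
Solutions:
 g(x) = C1*exp(-sqrt(2)*x/4) + C2*exp(sqrt(2)*x/4)


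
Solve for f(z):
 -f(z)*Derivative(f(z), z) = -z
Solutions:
 f(z) = -sqrt(C1 + z^2)
 f(z) = sqrt(C1 + z^2)


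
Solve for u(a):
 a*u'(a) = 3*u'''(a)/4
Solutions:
 u(a) = C1 + Integral(C2*airyai(6^(2/3)*a/3) + C3*airybi(6^(2/3)*a/3), a)


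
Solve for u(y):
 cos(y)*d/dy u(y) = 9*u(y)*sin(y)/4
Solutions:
 u(y) = C1/cos(y)^(9/4)


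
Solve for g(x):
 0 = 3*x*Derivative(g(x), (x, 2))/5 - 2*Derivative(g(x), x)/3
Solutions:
 g(x) = C1 + C2*x^(19/9)


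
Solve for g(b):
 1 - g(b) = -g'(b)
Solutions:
 g(b) = C1*exp(b) + 1


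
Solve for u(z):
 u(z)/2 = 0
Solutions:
 u(z) = 0


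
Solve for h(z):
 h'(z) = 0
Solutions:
 h(z) = C1


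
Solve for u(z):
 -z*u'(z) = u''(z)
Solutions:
 u(z) = C1 + C2*erf(sqrt(2)*z/2)


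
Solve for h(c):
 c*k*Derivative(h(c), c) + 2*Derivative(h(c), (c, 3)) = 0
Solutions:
 h(c) = C1 + Integral(C2*airyai(2^(2/3)*c*(-k)^(1/3)/2) + C3*airybi(2^(2/3)*c*(-k)^(1/3)/2), c)


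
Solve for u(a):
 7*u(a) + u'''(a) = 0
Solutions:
 u(a) = C3*exp(-7^(1/3)*a) + (C1*sin(sqrt(3)*7^(1/3)*a/2) + C2*cos(sqrt(3)*7^(1/3)*a/2))*exp(7^(1/3)*a/2)


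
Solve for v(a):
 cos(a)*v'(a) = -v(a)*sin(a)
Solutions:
 v(a) = C1*cos(a)


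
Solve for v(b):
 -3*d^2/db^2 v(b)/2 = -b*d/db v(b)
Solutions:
 v(b) = C1 + C2*erfi(sqrt(3)*b/3)


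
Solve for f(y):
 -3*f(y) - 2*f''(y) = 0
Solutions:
 f(y) = C1*sin(sqrt(6)*y/2) + C2*cos(sqrt(6)*y/2)


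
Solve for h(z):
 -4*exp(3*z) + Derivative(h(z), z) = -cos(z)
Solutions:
 h(z) = C1 + 4*exp(3*z)/3 - sin(z)


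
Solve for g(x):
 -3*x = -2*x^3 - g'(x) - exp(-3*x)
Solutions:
 g(x) = C1 - x^4/2 + 3*x^2/2 + exp(-3*x)/3


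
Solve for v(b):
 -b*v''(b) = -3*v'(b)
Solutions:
 v(b) = C1 + C2*b^4


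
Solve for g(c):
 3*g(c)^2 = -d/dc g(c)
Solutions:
 g(c) = 1/(C1 + 3*c)


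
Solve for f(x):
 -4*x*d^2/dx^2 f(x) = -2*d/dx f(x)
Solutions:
 f(x) = C1 + C2*x^(3/2)


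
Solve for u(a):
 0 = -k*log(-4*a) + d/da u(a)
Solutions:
 u(a) = C1 + a*k*log(-a) + a*k*(-1 + 2*log(2))


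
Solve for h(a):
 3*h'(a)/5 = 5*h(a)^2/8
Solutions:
 h(a) = -24/(C1 + 25*a)
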